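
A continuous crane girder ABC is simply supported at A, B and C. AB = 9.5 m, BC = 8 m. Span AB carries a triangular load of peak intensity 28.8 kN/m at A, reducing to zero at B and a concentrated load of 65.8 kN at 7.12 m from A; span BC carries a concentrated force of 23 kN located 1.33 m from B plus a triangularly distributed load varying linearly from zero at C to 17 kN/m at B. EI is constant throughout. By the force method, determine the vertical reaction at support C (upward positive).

R_C = 3.754 kN

Release continuity at B by inserting a hinge; the redundant is the internal moment M_B. The primary structure is two simply-supported spans AB and BC.
End slopes at the hinge B, treating each span as simply supported:
  span AB: triangular load, peak 28.8: 7w₀L³/(360EI) = 480.1/EI
  span AB: point load 65.8 at a = 7.12: Pab(L + a)/(6LEI) = 325.1/EI
  span BC: point load 23 at a = 1.33: Pab(L + b)/(6LEI) = 62.36/EI
  span BC: triangular load, peak 17: w₀L³/(45EI) = 193.4/EI
  relative rotation θ_0 = (805.2 + 255.8)/EI = 1061/EI
A unit hogging moment at B produces rotation L₁/(3EI) + L₂/(3EI) = 5.833/EI.
Compatibility: M_B·(L₁+L₂)/(3EI) = θ_0, giving M_B = 181.9 kN·m (hogging).
Span BC, ΣM about C: R_B^{BC}·8 = 516.1 + 181.9, so R_B^{BC} = 87.25 kN and R_C = 91 − 87.25 = 3.754 kN.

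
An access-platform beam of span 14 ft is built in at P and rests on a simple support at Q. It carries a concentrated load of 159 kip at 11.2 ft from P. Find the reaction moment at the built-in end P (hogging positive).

Remove the prop at Q; the released (primary) structure is a cantilever built in at P.
Primary-structure tip deflection at Q by superposition:
  point load 159 at a = 11.2: Pa²(3L − a)/(6EI) = 102384/EI
Tip deflection under a unit load at Q: L³/(3EI) = 914.7/EI.
The prop prevents deflection at Q: R_Q = δ_0/δ_{QQ} = 102384/914.7 = 111.9 kip.
Moment equilibrium about P: M_P = Σ(load moments about P) − R_Q·L = 1781 − 111.9×14 = 213.7 kip·ft.

M_P = 213.7 kip·ft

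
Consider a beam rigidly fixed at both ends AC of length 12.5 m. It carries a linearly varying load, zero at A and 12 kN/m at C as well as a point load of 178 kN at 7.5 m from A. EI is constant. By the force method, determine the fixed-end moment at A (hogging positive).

Take the two fixed-end moments M_A, M_C as redundants; the released structure is the simple span AC.
End rotations of the released simple span under the applied load (×1/EI):
  at A: triangular load, peak 12: 7w₀L³/(360EI) = 455.7/EI
  at C: triangular load, peak 12: w₀L³/(45EI) = 520.8/EI
  at A: point load 178 at a = 7.5: Pab(L + b)/(6LEI) = 1558/EI
  at C: point load 178 at a = 7.5: Pab(L + a)/(6LEI) = 1780/EI
  θ_A0 = 2013/EI,  θ_C0 = 2301/EI
Flexibility coefficients: a unit moment at one end gives L/(3EI) there and L/(6EI) at the far end, so f₁₁ = f₂₂ = 4.167/EI and f₁₂ = f₂₁ = 2.083/EI.
Compatibility — zero rotation at each built-in end:
  4.167 M_A + 2.083 M_C = 2013
  2.083 M_A + 4.167 M_C = 2301
Solving the pair gives M_A = 276.1 kN·m and M_C = 414.1 kN·m (hogging).

M_A = 276.1 kN·m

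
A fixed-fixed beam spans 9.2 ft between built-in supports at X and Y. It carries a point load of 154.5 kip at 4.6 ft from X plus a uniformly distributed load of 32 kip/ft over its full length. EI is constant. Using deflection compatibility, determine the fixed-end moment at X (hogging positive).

Release both end moments; the primary structure is a simply-supported span XY with redundants M_X and M_Y.
End rotations of the released simple span under the applied load (×1/EI):
  at X: point load 154.5 at a = 4.6: Pab(L + b)/(6LEI) = 817.3/EI
  at Y: point load 154.5 at a = 4.6: Pab(L + a)/(6LEI) = 817.3/EI
  at X: UDL 32: wL³/(24EI) = 1038/EI
  at Y: UDL 32: wL³/(24EI) = 1038/EI
  θ_X0 = 1856/EI,  θ_Y0 = 1856/EI
Flexibility coefficients: a unit moment at one end gives L/(3EI) there and L/(6EI) at the far end, so f₁₁ = f₂₂ = 3.067/EI and f₁₂ = f₂₁ = 1.533/EI.
Compatibility — zero rotation at each built-in end:
  3.067 M_X + 1.533 M_Y = 1856
  1.533 M_X + 3.067 M_Y = 1856
Solving the pair gives M_X = 403.4 kip·ft and M_Y = 403.4 kip·ft (hogging).

M_X = 403.4 kip·ft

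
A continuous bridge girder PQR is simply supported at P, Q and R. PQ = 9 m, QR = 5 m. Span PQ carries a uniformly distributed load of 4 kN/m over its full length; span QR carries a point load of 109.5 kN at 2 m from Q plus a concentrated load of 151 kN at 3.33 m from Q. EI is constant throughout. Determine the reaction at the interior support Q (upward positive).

Take M_Q as the redundant. Released structure: two simple spans PQ and QR with a hinge at Q.
End slopes at the hinge Q, treating each span as simply supported:
  span PQ: UDL 4: wL³/(24EI) = 121.5/EI
  span QR: point load 109.5 at a = 2: Pab(L + b)/(6LEI) = 175.2/EI
  span QR: point load 151 at a = 3.33: Pab(L + b)/(6LEI) = 186.7/EI
  relative rotation θ_0 = (121.5 + 361.9)/EI = 483.4/EI
A unit hogging moment at Q produces rotation L₁/(3EI) + L₂/(3EI) = 4.667/EI.
Compatibility: M_Q·(L₁+L₂)/(3EI) = θ_0, giving M_Q = 103.6 kN·m (hogging).
Span PQ, ΣM about P with M_Q applied at Q: R_Q^{PQ}·9 = 162 + 103.6, so R_Q^{PQ} = 29.51 kN and R_P = 36 − 29.51 = 6.49 kN.
Span QR, ΣM about R: R_Q^{QR}·5 = 580.7 + 103.6, so R_Q^{QR} = 136.9 kN and R_R = 260.5 − 136.9 = 123.6 kN.
R_Q = 29.51 + 136.9 = 166.4 kN.

R_Q = 166.4 kN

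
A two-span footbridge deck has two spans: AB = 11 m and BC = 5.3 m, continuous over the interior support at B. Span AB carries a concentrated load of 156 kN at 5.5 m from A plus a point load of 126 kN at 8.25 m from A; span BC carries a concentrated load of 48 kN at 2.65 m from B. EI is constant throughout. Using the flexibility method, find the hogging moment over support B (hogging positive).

Insert a hinge at B; M_B is the redundant, and each span becomes simply supported.
Discontinuity in slope at B on the released structure — sum the simple-span end rotations:
  span AB: point load 156 at a = 5.5: Pab(L + a)/(6LEI) = 1180/EI
  span AB: point load 126 at a = 8.25: Pab(L + a)/(6LEI) = 833.8/EI
  span BC: point load 48 at a = 2.65: Pab(L + b)/(6LEI) = 84.27/EI
  relative rotation θ_0 = (2014 + 84.27)/EI = 2098/EI
A unit hogging moment at B produces rotation L₁/(3EI) + L₂/(3EI) = 5.433/EI.
Slope continuity at B: θ_0 = M_B·5.433/EI, so M_B = 2098/5.433 = 386.1 kN·m (hogging).

M_B = 386.1 kN·m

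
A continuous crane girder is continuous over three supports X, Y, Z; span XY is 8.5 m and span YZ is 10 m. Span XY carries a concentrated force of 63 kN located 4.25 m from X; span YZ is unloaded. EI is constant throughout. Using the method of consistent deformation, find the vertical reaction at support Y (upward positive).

R_Y = 41.54 kN

Release continuity at Y by inserting a hinge; the redundant is the internal moment M_Y. The primary structure is two simply-supported spans XY and YZ.
Rotations at Y on the released spans (each span's end-slope, ×1/EI):
  span XY: point load 63 at a = 4.25: Pab(L + a)/(6LEI) = 284.5/EI
  relative rotation θ_0 = (284.5 + 0)/EI = 284.5/EI
A unit hogging moment at Y produces rotation L₁/(3EI) + L₂/(3EI) = 6.167/EI.
Compatibility: M_Y·(L₁+L₂)/(3EI) = θ_0, giving M_Y = 46.13 kN·m (hogging).
Span XY, ΣM about X with M_Y applied at Y: R_Y^{XY}·8.5 = 267.8 + 46.13, so R_Y^{XY} = 36.93 kN and R_X = 63 − 36.93 = 26.07 kN.
Span YZ, ΣM about Z: R_Y^{YZ}·10 = 0 + 46.13, so R_Y^{YZ} = 4.613 kN and R_Z = 0 − 4.613 = -4.613 kN.
R_Y = 36.93 + 4.613 = 41.54 kN.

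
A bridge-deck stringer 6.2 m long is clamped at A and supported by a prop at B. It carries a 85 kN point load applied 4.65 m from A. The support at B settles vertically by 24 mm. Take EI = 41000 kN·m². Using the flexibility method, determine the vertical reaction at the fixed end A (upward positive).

R_A = 43.6 kN

Remove the prop at B; the released (primary) structure is a cantilever built in at A.
Deflection at B on the released cantilever, summing each load's contribution:
  point load 85 at a = 4.65: Pa²(3L − a)/(6EI) = 4273/EI
Tip deflection under a unit load at B: L³/(3EI) = 79.44/EI.
With EI = 41000 kN·m²: δ_0 = 0.10422 m and δ_{BB} = 0.001938 m/kN.
Compatibility — the beam at B must follow the support down by 0.024 m: δ_0 − R_B·δ_{BB} = 0.024, so R_B = (0.10422 − 0.024)/0.001938 = 41.4 kN.
Vertical equilibrium: R_A = ΣP − R_B = 85 − 41.4 = 43.6 kN.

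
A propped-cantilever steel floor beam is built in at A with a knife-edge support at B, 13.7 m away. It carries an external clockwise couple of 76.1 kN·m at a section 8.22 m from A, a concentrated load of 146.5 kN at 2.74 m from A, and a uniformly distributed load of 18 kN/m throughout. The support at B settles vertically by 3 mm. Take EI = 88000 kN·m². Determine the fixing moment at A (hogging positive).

M_A = 695.8 kN·m

Take the reaction at B as the redundant and release it; the primary structure is a cantilever fixed at A.
Downward deflection at the released point B due to the loads:
  clockwise couple 76.1 at a = 8.22: M₀a(2L − a)/(2EI) = 5999/EI
  point load 146.5 at a = 2.74: Pa²(3L − a)/(6EI) = 7032/EI
  UDL 18: wL⁴/(8EI) = 79262/EI
  δ_0 = 92293/EI
Tip deflection under a unit load at B: L³/(3EI) = 857.1/EI.
With EI = 88000 kN·m²: δ_0 = 1.0488 m and δ_{BB} = 0.00974 m/kN.
Compatibility — the beam at B must follow the support down by 0.003 m: δ_0 − R_B·δ_{BB} = 0.003, so R_B = (1.0488 − 0.003)/0.00974 = 107.4 kN.
Moment equilibrium about A: M_A = Σ(load moments about A) − R_B·L = 2167 − 107.4×13.7 = 695.8 kN·m.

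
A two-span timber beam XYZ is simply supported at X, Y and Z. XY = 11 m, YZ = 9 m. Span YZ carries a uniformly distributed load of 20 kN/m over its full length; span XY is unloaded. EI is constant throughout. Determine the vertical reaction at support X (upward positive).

R_X = -8.284 kN

Take M_Y as the redundant. Released structure: two simple spans XY and YZ with a hinge at Y.
Discontinuity in slope at Y on the released structure — sum the simple-span end rotations:
  span YZ: UDL 20: wL³/(24EI) = 607.5/EI
  relative rotation θ_0 = (0 + 607.5)/EI = 607.5/EI
A unit hogging moment at Y produces rotation L₁/(3EI) + L₂/(3EI) = 6.667/EI.
Compatibility: M_Y·(L₁+L₂)/(3EI) = θ_0, giving M_Y = 91.12 kN·m (hogging).
Span XY, ΣM about X with M_Y applied at Y: R_Y^{XY}·11 = 0 + 91.12, so R_Y^{XY} = 8.284 kN and R_X = 0 − 8.284 = -8.284 kN.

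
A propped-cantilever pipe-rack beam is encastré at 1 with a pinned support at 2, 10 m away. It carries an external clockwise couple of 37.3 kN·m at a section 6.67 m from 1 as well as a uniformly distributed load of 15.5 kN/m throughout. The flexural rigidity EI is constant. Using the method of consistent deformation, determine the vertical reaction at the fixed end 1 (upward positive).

Choose R_2 as the redundant. The primary structure is the cantilever fixed at 1.
Free-end deflection of the primary structure under the applied loading (downward +):
  clockwise couple 37.3 at a = 6.67: M₀a(2L − a)/(2EI) = 1658/EI
  UDL 15.5: wL⁴/(8EI) = 19375/EI
  δ_0 = 21033/EI
Tip deflection under a unit load at 2: L³/(3EI) = 333.3/EI.
The prop prevents deflection at 2: R_2 = δ_0/δ_{22} = 21033/333.3 = 63.1 kN.
Vertical equilibrium: R_1 = ΣP − R_2 = 155 − 63.1 = 91.9 kN.

R_1 = 91.9 kN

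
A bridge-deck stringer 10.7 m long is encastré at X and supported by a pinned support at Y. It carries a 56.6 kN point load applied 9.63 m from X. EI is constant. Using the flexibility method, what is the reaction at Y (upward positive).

R_Y = 48.14 kN

Release the roller at Y. Primary structure: cantilever fixed at X.
Downward deflection at the released point Y due to the loads:
  point load 56.6 at a = 9.63: Pa²(3L − a)/(6EI) = 19657/EI
Tip deflection under a unit load at Y: L³/(3EI) = 408.3/EI.
Compatibility at Y: δ_0 − R_Y·δ_{YY} = 0, so R_Y = 19657/408.3 = 48.14 kN.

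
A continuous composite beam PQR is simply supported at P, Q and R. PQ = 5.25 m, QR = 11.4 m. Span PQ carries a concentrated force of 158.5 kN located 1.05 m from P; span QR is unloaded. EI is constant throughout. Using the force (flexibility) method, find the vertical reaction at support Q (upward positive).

R_Q = 38.71 kN

Release continuity at Q by inserting a hinge; the redundant is the internal moment M_Q. The primary structure is two simply-supported spans PQ and QR.
Discontinuity in slope at Q on the released structure — sum the simple-span end rotations:
  span PQ: point load 158.5 at a = 1.05: Pab(L + a)/(6LEI) = 139.8/EI
  relative rotation θ_0 = (139.8 + 0)/EI = 139.8/EI
A unit hogging moment at Q produces rotation L₁/(3EI) + L₂/(3EI) = 5.55/EI.
Slope continuity at Q: θ_0 = M_Q·5.55/EI, so M_Q = 139.8/5.55 = 25.19 kN·m (hogging).
Span PQ, ΣM about P with M_Q applied at Q: R_Q^{PQ}·5.25 = 166.4 + 25.19, so R_Q^{PQ} = 36.5 kN and R_P = 158.5 − 36.5 = 122 kN.
Span QR, ΣM about R: R_Q^{QR}·11.4 = 0 + 25.19, so R_Q^{QR} = 2.21 kN and R_R = 0 − 2.21 = -2.21 kN.
R_Q = 36.5 + 2.21 = 38.71 kN.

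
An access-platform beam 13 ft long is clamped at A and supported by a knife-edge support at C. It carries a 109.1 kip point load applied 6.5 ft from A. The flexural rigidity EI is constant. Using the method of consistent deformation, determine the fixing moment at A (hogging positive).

M_A = 265.9 kip·ft

Remove the prop at C; the released (primary) structure is a cantilever built in at A.
Free-end deflection of the primary structure under the applied loading (downward +):
  point load 109.1 at a = 6.5: Pa²(3L − a)/(6EI) = 24968/EI
Tip deflection under a unit load at C: L³/(3EI) = 732.3/EI.
The prop prevents deflection at C: R_C = δ_0/δ_{CC} = 24968/732.3 = 34.09 kip.
Moment equilibrium about A: M_A = Σ(load moments about A) − R_C·L = 709.1 − 34.09×13 = 265.9 kip·ft.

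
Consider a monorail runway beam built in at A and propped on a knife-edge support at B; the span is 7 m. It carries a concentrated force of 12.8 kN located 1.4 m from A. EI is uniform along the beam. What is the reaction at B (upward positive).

R_B = 0.7168 kN

Take the reaction at B as the redundant and release it; the primary structure is a cantilever fixed at A.
Primary-structure tip deflection at B by superposition:
  point load 12.8 at a = 1.4: Pa²(3L − a)/(6EI) = 81.95/EI
Flexibility coefficient — unit upward force at B: δ_{BB} = L³/(3EI) = 114.3/EI.
The prop prevents deflection at B: R_B = δ_0/δ_{BB} = 81.95/114.3 = 0.7168 kN.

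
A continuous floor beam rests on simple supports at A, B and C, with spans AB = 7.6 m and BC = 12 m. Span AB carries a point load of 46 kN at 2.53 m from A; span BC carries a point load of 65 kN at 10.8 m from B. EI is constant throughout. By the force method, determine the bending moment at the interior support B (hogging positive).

Release continuity at B by inserting a hinge; the redundant is the internal moment M_B. The primary structure is two simply-supported spans AB and BC.
End slopes at the hinge B, treating each span as simply supported:
  span AB: point load 46 at a = 2.53: Pab(L + a)/(6LEI) = 131.1/EI
  span BC: point load 65 at a = 10.8: Pab(L + b)/(6LEI) = 154.4/EI
  relative rotation θ_0 = (131.1 + 154.4)/EI = 285.5/EI
A unit hogging moment at B produces rotation L₁/(3EI) + L₂/(3EI) = 6.533/EI.
Compatibility: M_B·(L₁+L₂)/(3EI) = θ_0, giving M_B = 43.7 kN·m (hogging).

M_B = 43.7 kN·m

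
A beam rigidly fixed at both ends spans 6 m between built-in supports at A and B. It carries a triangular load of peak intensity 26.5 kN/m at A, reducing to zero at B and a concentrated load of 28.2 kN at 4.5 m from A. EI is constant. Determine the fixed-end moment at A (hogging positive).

Release both end moments; the primary structure is a simply-supported span AB with redundants M_A and M_B.
On the primary (simply-supported) span, the end slopes from the loading are:
  at A: triangular load, peak 26.5: w₀L³/(45EI) = 127.2/EI
  at B: triangular load, peak 26.5: 7w₀L³/(360EI) = 111.3/EI
  at A: point load 28.2 at a = 4.5: Pab(L + b)/(6LEI) = 39.66/EI
  at B: point load 28.2 at a = 4.5: Pab(L + a)/(6LEI) = 55.52/EI
  θ_A0 = 166.9/EI,  θ_B0 = 166.8/EI
Flexibility coefficients: a unit moment at one end gives L/(3EI) there and L/(6EI) at the far end, so f₁₁ = f₂₂ = 2/EI and f₁₂ = f₂₁ = 1/EI.
Compatibility — zero rotation at each built-in end:
  2 M_A + 1 M_B = 166.9
  1 M_A + 2 M_B = 166.8
Solving the pair gives M_A = 55.63 kN·m and M_B = 55.59 kN·m (hogging).

M_A = 55.63 kN·m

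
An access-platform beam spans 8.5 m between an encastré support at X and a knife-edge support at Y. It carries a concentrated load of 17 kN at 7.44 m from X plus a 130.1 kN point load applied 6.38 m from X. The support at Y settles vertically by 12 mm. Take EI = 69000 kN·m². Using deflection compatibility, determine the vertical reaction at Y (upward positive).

R_Y = 92.23 kN

Release the roller at Y. Primary structure: cantilever fixed at X.
Deflection at Y on the released cantilever, summing each load's contribution:
  point load 17 at a = 7.44: Pa²(3L − a)/(6EI) = 2832/EI
  point load 130.1 at a = 6.38: Pa²(3L − a)/(6EI) = 16875/EI
  δ_0 = 19708/EI
Tip deflection under a unit load at Y: L³/(3EI) = 204.7/EI.
With EI = 69000 kN·m²: δ_0 = 0.28562 m and δ_{YY} = 0.002967 m/kN.
Compatibility — the beam at Y must follow the support down by 0.012 m: δ_0 − R_Y·δ_{YY} = 0.012, so R_Y = (0.28562 − 0.012)/0.002967 = 92.23 kN.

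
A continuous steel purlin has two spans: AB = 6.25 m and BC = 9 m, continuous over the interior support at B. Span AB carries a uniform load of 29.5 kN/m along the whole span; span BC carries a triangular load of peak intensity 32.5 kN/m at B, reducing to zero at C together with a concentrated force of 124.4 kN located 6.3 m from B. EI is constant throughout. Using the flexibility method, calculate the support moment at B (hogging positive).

Release continuity at B by inserting a hinge; the redundant is the internal moment M_B. The primary structure is two simply-supported spans AB and BC.
Rotations at B on the released spans (each span's end-slope, ×1/EI):
  span AB: UDL 29.5: wL³/(24EI) = 300.1/EI
  span BC: triangular load, peak 32.5: w₀L³/(45EI) = 526.5/EI
  span BC: point load 124.4 at a = 6.3: Pab(L + b)/(6LEI) = 458.5/EI
  relative rotation θ_0 = (300.1 + 985)/EI = 1285/EI
A unit hogging moment at B produces rotation L₁/(3EI) + L₂/(3EI) = 5.083/EI.
Slope continuity at B: θ_0 = M_B·5.083/EI, so M_B = 1285/5.083 = 252.8 kN·m (hogging).

M_B = 252.8 kN·m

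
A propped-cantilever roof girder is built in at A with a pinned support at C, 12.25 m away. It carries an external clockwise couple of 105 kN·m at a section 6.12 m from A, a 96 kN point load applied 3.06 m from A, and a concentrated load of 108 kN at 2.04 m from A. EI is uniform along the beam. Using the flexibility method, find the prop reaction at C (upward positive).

Release the roller at C. Primary structure: cantilever fixed at A.
Deflection at C on the released cantilever, summing each load's contribution:
  clockwise couple 105 at a = 6.12: M₀a(2L − a)/(2EI) = 5905/EI
  point load 96 at a = 3.06: Pa²(3L − a)/(6EI) = 5047/EI
  point load 108 at a = 2.04: Pa²(3L − a)/(6EI) = 2600/EI
  δ_0 = 13553/EI
Flexibility coefficient — unit upward force at C: δ_{CC} = L³/(3EI) = 612.8/EI.
The prop prevents deflection at C: R_C = δ_0/δ_{CC} = 13553/612.8 = 22.12 kN.

R_C = 22.12 kN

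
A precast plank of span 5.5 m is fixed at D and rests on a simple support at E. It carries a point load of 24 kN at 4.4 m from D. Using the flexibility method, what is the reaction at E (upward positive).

Take the reaction at E as the redundant and release it; the primary structure is a cantilever fixed at D.
Deflection at E on the released cantilever, summing each load's contribution:
  point load 24 at a = 4.4: Pa²(3L − a)/(6EI) = 937/EI
Flexibility coefficient — unit upward force at E: δ_{EE} = L³/(3EI) = 55.46/EI.
Compatibility at E: δ_0 − R_E·δ_{EE} = 0, so R_E = 937/55.46 = 16.9 kN.

R_E = 16.9 kN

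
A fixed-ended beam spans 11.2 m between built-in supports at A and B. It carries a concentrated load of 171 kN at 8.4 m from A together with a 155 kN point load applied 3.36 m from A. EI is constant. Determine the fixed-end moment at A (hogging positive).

M_A = 345 kN·m

Take the two fixed-end moments M_A, M_B as redundants; the released structure is the simple span AB.
Simple-span end rotations at A and B under the given loads:
  at A: point load 171 at a = 8.4: Pab(L + b)/(6LEI) = 837.9/EI
  at B: point load 171 at a = 8.4: Pab(L + a)/(6LEI) = 1173/EI
  at A: point load 155 at a = 3.36: Pab(L + b)/(6LEI) = 1157/EI
  at B: point load 155 at a = 3.36: Pab(L + a)/(6LEI) = 884.7/EI
  θ_A0 = 1995/EI,  θ_B0 = 2058/EI
Flexibility coefficients: a unit moment at one end gives L/(3EI) there and L/(6EI) at the far end, so f₁₁ = f₂₂ = 3.733/EI and f₁₂ = f₂₁ = 1.867/EI.
Compatibility — zero rotation at each built-in end:
  3.733 M_A + 1.867 M_B = 1995
  1.867 M_A + 3.733 M_B = 2058
Solving the pair gives M_A = 345 kN·m and M_B = 378.7 kN·m (hogging).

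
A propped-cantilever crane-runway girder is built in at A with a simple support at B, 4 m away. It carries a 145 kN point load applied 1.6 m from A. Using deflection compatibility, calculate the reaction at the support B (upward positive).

Choose R_B as the redundant. The primary structure is the cantilever fixed at A.
Primary-structure tip deflection at B by superposition:
  point load 145 at a = 1.6: Pa²(3L − a)/(6EI) = 643.4/EI
Flexibility coefficient — unit upward force at B: δ_{BB} = L³/(3EI) = 21.33/EI.
The prop prevents deflection at B: R_B = δ_0/δ_{BB} = 643.4/21.33 = 30.16 kN.

R_B = 30.16 kN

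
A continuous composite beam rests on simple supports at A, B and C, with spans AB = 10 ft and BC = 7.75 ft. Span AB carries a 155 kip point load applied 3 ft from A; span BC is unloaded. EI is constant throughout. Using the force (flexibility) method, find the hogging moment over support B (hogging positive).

M_B = 119.2 kip·ft

Insert a hinge at B; M_B is the redundant, and each span becomes simply supported.
Discontinuity in slope at B on the released structure — sum the simple-span end rotations:
  span AB: point load 155 at a = 3: Pab(L + a)/(6LEI) = 705.2/EI
  relative rotation θ_0 = (705.2 + 0)/EI = 705.2/EI
A unit hogging moment at B produces rotation L₁/(3EI) + L₂/(3EI) = 5.917/EI.
Compatibility: M_B·(L₁+L₂)/(3EI) = θ_0, giving M_B = 119.2 kip·ft (hogging).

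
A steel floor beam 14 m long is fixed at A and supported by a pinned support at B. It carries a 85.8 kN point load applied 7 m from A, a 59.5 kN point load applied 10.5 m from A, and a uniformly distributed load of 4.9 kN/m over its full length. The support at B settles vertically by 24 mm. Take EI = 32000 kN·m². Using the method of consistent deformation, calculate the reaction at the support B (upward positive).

R_B = 89.35 kN

Remove the prop at B; the released (primary) structure is a cantilever built in at A.
Downward deflection at the released point B due to the loads:
  point load 85.8 at a = 7: Pa²(3L − a)/(6EI) = 24524/EI
  point load 59.5 at a = 10.5: Pa²(3L − a)/(6EI) = 34439/EI
  UDL 4.9: wL⁴/(8EI) = 23530/EI
  δ_0 = 82494/EI
Tip deflection under a unit load at B: L³/(3EI) = 914.7/EI.
With EI = 32000 kN·m²: δ_0 = 2.5779 m and δ_{BB} = 0.028583 m/kN.
Compatibility — the beam at B must follow the support down by 0.024 m: δ_0 − R_B·δ_{BB} = 0.024, so R_B = (2.5779 − 0.024)/0.028583 = 89.35 kN.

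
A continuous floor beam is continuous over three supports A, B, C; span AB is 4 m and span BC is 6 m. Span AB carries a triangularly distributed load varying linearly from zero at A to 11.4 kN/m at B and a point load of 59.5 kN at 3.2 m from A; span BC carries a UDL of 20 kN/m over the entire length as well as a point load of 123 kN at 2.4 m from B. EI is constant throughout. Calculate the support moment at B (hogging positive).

M_B = 157.6 kN·m

Release continuity at B by inserting a hinge; the redundant is the internal moment M_B. The primary structure is two simply-supported spans AB and BC.
End slopes at the hinge B, treating each span as simply supported:
  span AB: triangular load, peak 11.4: w₀L³/(45EI) = 16.21/EI
  span AB: point load 59.5 at a = 3.2: Pab(L + a)/(6LEI) = 45.7/EI
  span BC: UDL 20: wL³/(24EI) = 180/EI
  span BC: point load 123 at a = 2.4: Pab(L + b)/(6LEI) = 283.4/EI
  relative rotation θ_0 = (61.91 + 463.4)/EI = 525.3/EI
A unit hogging moment at B produces rotation L₁/(3EI) + L₂/(3EI) = 3.333/EI.
Slope continuity at B: θ_0 = M_B·3.333/EI, so M_B = 525.3/3.333 = 157.6 kN·m (hogging).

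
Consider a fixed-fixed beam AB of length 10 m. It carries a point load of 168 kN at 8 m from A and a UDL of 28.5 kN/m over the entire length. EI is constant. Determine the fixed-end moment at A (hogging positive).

M_A = 291.3 kN·m

Release both end moments; the primary structure is a simply-supported span AB with redundants M_A and M_B.
End rotations of the released simple span under the applied load (×1/EI):
  at A: point load 168 at a = 8: Pab(L + b)/(6LEI) = 537.6/EI
  at B: point load 168 at a = 8: Pab(L + a)/(6LEI) = 806.4/EI
  at A: UDL 28.5: wL³/(24EI) = 1188/EI
  at B: UDL 28.5: wL³/(24EI) = 1188/EI
  θ_A0 = 1725/EI,  θ_B0 = 1994/EI
Flexibility coefficients: a unit moment at one end gives L/(3EI) there and L/(6EI) at the far end, so f₁₁ = f₂₂ = 3.333/EI and f₁₂ = f₂₁ = 1.667/EI.
Compatibility — zero rotation at each built-in end:
  3.333 M_A + 1.667 M_B = 1725
  1.667 M_A + 3.333 M_B = 1994
Solving the pair gives M_A = 291.3 kN·m and M_B = 452.5 kN·m (hogging).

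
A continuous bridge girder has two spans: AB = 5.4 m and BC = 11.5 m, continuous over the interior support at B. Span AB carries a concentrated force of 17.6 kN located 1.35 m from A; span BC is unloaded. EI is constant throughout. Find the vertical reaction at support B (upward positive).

R_B = 5.368 kN

Release continuity at B by inserting a hinge; the redundant is the internal moment M_B. The primary structure is two simply-supported spans AB and BC.
Rotations at B on the released spans (each span's end-slope, ×1/EI):
  span AB: point load 17.6 at a = 1.35: Pab(L + a)/(6LEI) = 20.05/EI
  relative rotation θ_0 = (20.05 + 0)/EI = 20.05/EI
A unit hogging moment at B produces rotation L₁/(3EI) + L₂/(3EI) = 5.633/EI.
Slope continuity at B: θ_0 = M_B·5.633/EI, so M_B = 20.05/5.633 = 3.559 kN·m (hogging).
Span AB, ΣM about A with M_B applied at B: R_B^{AB}·5.4 = 23.76 + 3.559, so R_B^{AB} = 5.059 kN and R_A = 17.6 − 5.059 = 12.54 kN.
Span BC, ΣM about C: R_B^{BC}·11.5 = 0 + 3.559, so R_B^{BC} = 0.3095 kN and R_C = 0 − 0.3095 = -0.3095 kN.
R_B = 5.059 + 0.3095 = 5.368 kN.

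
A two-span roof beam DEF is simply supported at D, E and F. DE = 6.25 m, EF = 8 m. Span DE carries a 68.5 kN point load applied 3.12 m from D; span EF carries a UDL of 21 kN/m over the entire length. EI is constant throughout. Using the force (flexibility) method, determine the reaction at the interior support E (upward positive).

Take M_E as the redundant. Released structure: two simple spans DE and EF with a hinge at E.
End slopes at the hinge E, treating each span as simply supported:
  span DE: point load 68.5 at a = 3.12: Pab(L + a)/(6LEI) = 167.1/EI
  span EF: UDL 21: wL³/(24EI) = 448/EI
  relative rotation θ_0 = (167.1 + 448)/EI = 615.1/EI
A unit hogging moment at E produces rotation L₁/(3EI) + L₂/(3EI) = 4.75/EI.
Slope continuity at E: θ_0 = M_E·4.75/EI, so M_E = 615.1/4.75 = 129.5 kN·m (hogging).
Span DE, ΣM about D with M_E applied at E: R_E^{DE}·6.25 = 213.7 + 129.5, so R_E^{DE} = 54.92 kN and R_D = 68.5 − 54.92 = 13.58 kN.
Span EF, ΣM about F: R_E^{EF}·8 = 672 + 129.5, so R_E^{EF} = 100.2 kN and R_F = 168 − 100.2 = 67.81 kN.
R_E = 54.92 + 100.2 = 155.1 kN.

R_E = 155.1 kN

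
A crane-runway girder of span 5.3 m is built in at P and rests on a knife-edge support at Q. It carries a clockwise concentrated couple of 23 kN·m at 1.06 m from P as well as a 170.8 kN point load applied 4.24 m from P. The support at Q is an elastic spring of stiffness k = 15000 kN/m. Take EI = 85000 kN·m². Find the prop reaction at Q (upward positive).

R_Q = 110 kN

Remove the prop at Q; the released (primary) structure is a cantilever built in at P.
Deflection at Q on the released cantilever, summing each load's contribution:
  clockwise couple 23 at a = 1.06: M₀a(2L − a)/(2EI) = 116.3/EI
  point load 170.8 at a = 4.24: Pa²(3L − a)/(6EI) = 5967/EI
  δ_0 = 6083/EI
Flexibility coefficient — unit upward force at Q: δ_{QQ} = L³/(3EI) = 49.63/EI.
With EI = 85000 kN·m²: δ_0 = 0.07157 m and δ_{QQ} = 0.000584 m/kN.
Compatibility — the spring shortens by R_Q/k under the reaction it provides: δ_0 − R_Q·δ_{QQ} = R_Q/k. With 1/k = 0.000067 m/kN, R_Q = δ_0 / (δ_{QQ} + 1/k) = 0.07157 / (0.000584 + 0.000067) = 110 kN.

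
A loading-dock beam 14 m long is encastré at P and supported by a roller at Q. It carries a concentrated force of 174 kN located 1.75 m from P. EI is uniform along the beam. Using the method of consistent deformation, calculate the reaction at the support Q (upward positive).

R_Q = 3.908 kN

Choose R_Q as the redundant. The primary structure is the cantilever fixed at P.
Deflection at Q on the released cantilever, summing each load's contribution:
  point load 174 at a = 1.75: Pa²(3L − a)/(6EI) = 3575/EI
Flexibility coefficient — unit upward force at Q: δ_{QQ} = L³/(3EI) = 914.7/EI.
The prop prevents deflection at Q: R_Q = δ_0/δ_{QQ} = 3575/914.7 = 3.908 kN.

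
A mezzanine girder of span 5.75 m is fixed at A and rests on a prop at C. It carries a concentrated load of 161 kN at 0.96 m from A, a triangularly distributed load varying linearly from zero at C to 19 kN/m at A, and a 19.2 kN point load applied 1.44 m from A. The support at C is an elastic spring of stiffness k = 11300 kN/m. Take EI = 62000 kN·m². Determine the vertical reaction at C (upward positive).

Release the roller at C. Primary structure: cantilever fixed at A.
Primary-structure tip deflection at C by superposition:
  point load 161 at a = 0.96: Pa²(3L − a)/(6EI) = 402.8/EI
  triangular load, peak 19 at the fixed end: w₀L⁴/(30EI) = 692.3/EI
  point load 19.2 at a = 1.44: Pa²(3L − a)/(6EI) = 104.9/EI
  δ_0 = 1200/EI
Tip deflection under a unit load at C: L³/(3EI) = 63.37/EI.
With EI = 62000 kN·m²: δ_0 = 0.019356 m and δ_{CC} = 0.001022 m/kN.
Compatibility — the spring shortens by R_C/k under the reaction it provides: δ_0 − R_C·δ_{CC} = R_C/k. With 1/k = 0.000088 m/kN, R_C = δ_0 / (δ_{CC} + 1/k) = 0.019356 / (0.001022 + 0.000088) = 17.43 kN.

R_C = 17.43 kN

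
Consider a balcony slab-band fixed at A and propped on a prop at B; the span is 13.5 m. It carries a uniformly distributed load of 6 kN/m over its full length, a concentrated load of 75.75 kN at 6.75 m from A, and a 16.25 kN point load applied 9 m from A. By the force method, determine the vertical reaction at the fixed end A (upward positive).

Choose R_B as the redundant. The primary structure is the cantilever fixed at A.
Downward deflection at the released point B due to the loads:
  UDL 6: wL⁴/(8EI) = 24911/EI
  point load 75.75 at a = 6.75: Pa²(3L − a)/(6EI) = 19414/EI
  point load 16.25 at a = 9: Pa²(3L − a)/(6EI) = 6910/EI
  δ_0 = 51236/EI
Flexibility coefficient — unit upward force at B: δ_{BB} = L³/(3EI) = 820.1/EI.
Compatibility at B: δ_0 − R_B·δ_{BB} = 0, so R_B = 51236/820.1 = 62.47 kN.
Vertical equilibrium: R_A = ΣP − R_B = 173 − 62.47 = 110.5 kN.

R_A = 110.5 kN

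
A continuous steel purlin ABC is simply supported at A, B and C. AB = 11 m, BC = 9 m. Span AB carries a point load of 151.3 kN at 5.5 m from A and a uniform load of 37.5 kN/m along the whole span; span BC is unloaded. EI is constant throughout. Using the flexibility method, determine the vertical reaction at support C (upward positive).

R_C = -53.73 kN

Release continuity at B by inserting a hinge; the redundant is the internal moment M_B. The primary structure is two simply-supported spans AB and BC.
Discontinuity in slope at B on the released structure — sum the simple-span end rotations:
  span AB: point load 151.3 at a = 5.5: Pab(L + a)/(6LEI) = 1144/EI
  span AB: UDL 37.5: wL³/(24EI) = 2080/EI
  relative rotation θ_0 = (3224 + 0)/EI = 3224/EI
A unit hogging moment at B produces rotation L₁/(3EI) + L₂/(3EI) = 6.667/EI.
Slope continuity at B: θ_0 = M_B·6.667/EI, so M_B = 3224/6.667 = 483.6 kN·m (hogging).
Span BC, ΣM about C: R_B^{BC}·9 = 0 + 483.6, so R_B^{BC} = 53.73 kN and R_C = 0 − 53.73 = -53.73 kN.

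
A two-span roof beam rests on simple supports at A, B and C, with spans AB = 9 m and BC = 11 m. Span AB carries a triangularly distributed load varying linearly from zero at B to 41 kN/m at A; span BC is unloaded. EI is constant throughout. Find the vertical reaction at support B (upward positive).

Take M_B as the redundant. Released structure: two simple spans AB and BC with a hinge at B.
Discontinuity in slope at B on the released structure — sum the simple-span end rotations:
  span AB: triangular load, peak 41: 7w₀L³/(360EI) = 581.2/EI
  relative rotation θ_0 = (581.2 + 0)/EI = 581.2/EI
A unit hogging moment at B produces rotation L₁/(3EI) + L₂/(3EI) = 6.667/EI.
Compatibility: M_B·(L₁+L₂)/(3EI) = θ_0, giving M_B = 87.18 kN·m (hogging).
Span AB, ΣM about A with M_B applied at B: R_B^{AB}·9 = 553.5 + 87.18, so R_B^{AB} = 71.19 kN and R_A = 184.5 − 71.19 = 113.3 kN.
Span BC, ΣM about C: R_B^{BC}·11 = 0 + 87.18, so R_B^{BC} = 7.925 kN and R_C = 0 − 7.925 = -7.925 kN.
R_B = 71.19 + 7.925 = 79.11 kN.

R_B = 79.11 kN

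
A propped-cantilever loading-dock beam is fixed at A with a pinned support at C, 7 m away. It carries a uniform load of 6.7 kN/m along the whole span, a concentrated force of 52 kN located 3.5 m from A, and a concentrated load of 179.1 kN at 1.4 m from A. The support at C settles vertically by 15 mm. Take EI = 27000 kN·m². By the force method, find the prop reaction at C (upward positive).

R_C = 40.32 kN

Remove the prop at C; the released (primary) structure is a cantilever built in at A.
Primary-structure tip deflection at C by superposition:
  UDL 6.7: wL⁴/(8EI) = 2011/EI
  point load 52 at a = 3.5: Pa²(3L − a)/(6EI) = 1858/EI
  point load 179.1 at a = 1.4: Pa²(3L − a)/(6EI) = 1147/EI
  δ_0 = 5015/EI
Flexibility coefficient — unit upward force at C: δ_{CC} = L³/(3EI) = 114.3/EI.
With EI = 27000 kN·m²: δ_0 = 0.18576 m and δ_{CC} = 0.004235 m/kN.
Compatibility — the beam at C must follow the support down by 0.015 m: δ_0 − R_C·δ_{CC} = 0.015, so R_C = (0.18576 − 0.015)/0.004235 = 40.32 kN.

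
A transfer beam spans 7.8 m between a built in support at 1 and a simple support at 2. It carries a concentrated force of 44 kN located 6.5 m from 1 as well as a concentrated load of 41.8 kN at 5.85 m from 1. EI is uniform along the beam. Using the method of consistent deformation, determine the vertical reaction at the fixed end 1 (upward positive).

R_1 = 26.25 kN

Choose R_2 as the redundant. The primary structure is the cantilever fixed at 1.
Free-end deflection of the primary structure under the applied loading (downward +):
  point load 44 at a = 6.5: Pa²(3L − a)/(6EI) = 5236/EI
  point load 41.8 at a = 5.85: Pa²(3L − a)/(6EI) = 4184/EI
  δ_0 = 9420/EI
Tip deflection under a unit load at 2: L³/(3EI) = 158.2/EI.
The prop prevents deflection at 2: R_2 = δ_0/δ_{22} = 9420/158.2 = 59.55 kN.
Vertical equilibrium: R_1 = ΣP − R_2 = 85.8 − 59.55 = 26.25 kN.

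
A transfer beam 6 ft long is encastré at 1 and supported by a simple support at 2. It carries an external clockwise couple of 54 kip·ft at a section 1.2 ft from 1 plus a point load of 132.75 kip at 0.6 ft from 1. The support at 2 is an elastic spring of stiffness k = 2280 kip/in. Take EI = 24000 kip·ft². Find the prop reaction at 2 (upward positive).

R_2 = 6.703 kip

Remove the prop at 2; the released (primary) structure is a cantilever built in at 1.
Deflection at 2 on the released cantilever, summing each load's contribution:
  clockwise couple 54 at a = 1.2: M₀a(2L − a)/(2EI) = 349.9/EI
  point load 132.75 at a = 0.6: Pa²(3L − a)/(6EI) = 138.6/EI
  δ_0 = 488.5/EI
Flexibility coefficient — unit upward force at 2: δ_{22} = L³/(3EI) = 72/EI.
With EI = 24000 kip·ft²: δ_0 = 0.020355 ft and δ_{22} = 0.003 ft/kip.
Compatibility — the spring shortens by R_2/k under the reaction it provides: δ_0 − R_2·δ_{22} = R_2/k. With 1/k = 1/(2280×12) ft/kip = 0.000037 ft/kip, R_2 = δ_0 / (δ_{22} + 1/k) = 0.020355 / (0.003 + 0.000037) = 6.703 kip.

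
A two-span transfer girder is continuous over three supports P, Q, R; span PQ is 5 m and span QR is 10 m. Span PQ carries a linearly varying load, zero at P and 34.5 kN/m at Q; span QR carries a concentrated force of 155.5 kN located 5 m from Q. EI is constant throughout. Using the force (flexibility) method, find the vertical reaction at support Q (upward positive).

Take M_Q as the redundant. Released structure: two simple spans PQ and QR with a hinge at Q.
End slopes at the hinge Q, treating each span as simply supported:
  span PQ: triangular load, peak 34.5: w₀L³/(45EI) = 95.83/EI
  span QR: point load 155.5 at a = 5: Pab(L + b)/(6LEI) = 971.9/EI
  relative rotation θ_0 = (95.83 + 971.9)/EI = 1068/EI
A unit hogging moment at Q produces rotation L₁/(3EI) + L₂/(3EI) = 5/EI.
Compatibility: M_Q·(L₁+L₂)/(3EI) = θ_0, giving M_Q = 213.5 kN·m (hogging).
Span PQ, ΣM about P with M_Q applied at Q: R_Q^{PQ}·5 = 287.5 + 213.5, so R_Q^{PQ} = 100.2 kN and R_P = 86.25 − 100.2 = -13.96 kN.
Span QR, ΣM about R: R_Q^{QR}·10 = 777.5 + 213.5, so R_Q^{QR} = 99.1 kN and R_R = 155.5 − 99.1 = 56.4 kN.
R_Q = 100.2 + 99.1 = 199.3 kN.

R_Q = 199.3 kN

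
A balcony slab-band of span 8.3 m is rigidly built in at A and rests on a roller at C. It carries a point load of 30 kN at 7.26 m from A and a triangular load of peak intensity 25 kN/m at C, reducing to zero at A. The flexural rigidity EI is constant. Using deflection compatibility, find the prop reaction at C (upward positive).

R_C = 81.45 kN

Remove the prop at C; the released (primary) structure is a cantilever built in at A.
Deflection at C on the released cantilever, summing each load's contribution:
  point load 30 at a = 7.26: Pa²(3L − a)/(6EI) = 4649/EI
  triangular load, peak 25 at the free end: 11w₀L⁴/(120EI) = 10876/EI
  δ_0 = 15525/EI
Flexibility coefficient — unit upward force at C: δ_{CC} = L³/(3EI) = 190.6/EI.
Compatibility at C: δ_0 − R_C·δ_{CC} = 0, so R_C = 15525/190.6 = 81.45 kN.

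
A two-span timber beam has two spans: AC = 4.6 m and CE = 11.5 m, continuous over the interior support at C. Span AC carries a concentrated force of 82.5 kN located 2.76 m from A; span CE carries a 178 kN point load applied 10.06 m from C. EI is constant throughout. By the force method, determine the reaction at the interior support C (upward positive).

Insert a hinge at C; M_C is the redundant, and each span becomes simply supported.
End slopes at the hinge C, treating each span as simply supported:
  span AC: point load 82.5 at a = 2.76: Pab(L + a)/(6LEI) = 111.7/EI
  span CE: point load 178 at a = 10.06: Pab(L + b)/(6LEI) = 483.6/EI
  relative rotation θ_0 = (111.7 + 483.6)/EI = 595.3/EI
A unit hogging moment at C produces rotation L₁/(3EI) + L₂/(3EI) = 5.367/EI.
Slope continuity at C: θ_0 = M_C·5.367/EI, so M_C = 595.3/5.367 = 110.9 kN·m (hogging).
Span AC, ΣM about A with M_C applied at C: R_C^{AC}·4.6 = 227.7 + 110.9, so R_C^{AC} = 73.61 kN and R_A = 82.5 − 73.61 = 8.886 kN.
Span CE, ΣM about E: R_C^{CE}·11.5 = 256.3 + 110.9, so R_C^{CE} = 31.93 kN and R_E = 178 − 31.93 = 146.1 kN.
R_C = 73.61 + 31.93 = 105.5 kN.

R_C = 105.5 kN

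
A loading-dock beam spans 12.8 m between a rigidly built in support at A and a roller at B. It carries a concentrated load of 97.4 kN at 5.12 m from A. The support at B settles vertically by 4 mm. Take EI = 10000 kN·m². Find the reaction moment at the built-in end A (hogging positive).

M_A = 240.1 kN·m

Take the reaction at B as the redundant and release it; the primary structure is a cantilever fixed at A.
Free-end deflection of the primary structure under the applied loading (downward +):
  point load 97.4 at a = 5.12: Pa²(3L − a)/(6EI) = 14162/EI
Flexibility coefficient — unit upward force at B: δ_{BB} = L³/(3EI) = 699.1/EI.
With EI = 10000 kN·m²: δ_0 = 1.4162 m and δ_{BB} = 0.069905 m/kN.
Compatibility — the beam at B must follow the support down by 0.004 m: δ_0 − R_B·δ_{BB} = 0.004, so R_B = (1.4162 − 0.004)/0.069905 = 20.2 kN.
Moment equilibrium about A: M_A = Σ(load moments about A) − R_B·L = 498.7 − 20.2×12.8 = 240.1 kN·m.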